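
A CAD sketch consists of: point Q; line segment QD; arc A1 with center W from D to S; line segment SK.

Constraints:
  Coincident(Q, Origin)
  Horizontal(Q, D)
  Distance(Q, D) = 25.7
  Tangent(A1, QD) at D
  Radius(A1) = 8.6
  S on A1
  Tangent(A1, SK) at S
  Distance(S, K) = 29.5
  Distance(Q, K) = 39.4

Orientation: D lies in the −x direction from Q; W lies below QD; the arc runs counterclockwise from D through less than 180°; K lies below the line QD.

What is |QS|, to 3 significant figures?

35.3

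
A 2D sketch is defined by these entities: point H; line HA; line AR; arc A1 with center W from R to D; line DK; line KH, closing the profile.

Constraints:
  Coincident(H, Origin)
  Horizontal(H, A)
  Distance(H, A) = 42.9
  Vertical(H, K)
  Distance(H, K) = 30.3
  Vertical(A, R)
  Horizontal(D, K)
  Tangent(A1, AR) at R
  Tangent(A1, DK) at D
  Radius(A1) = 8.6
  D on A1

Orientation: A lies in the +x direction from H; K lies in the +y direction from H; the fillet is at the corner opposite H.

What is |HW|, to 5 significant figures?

40.588

HK is vertical with |HK| = 30.3 and K on the +y side, so K = (0.0000, 30.300). The virtual corner opposite H is at (42.900, 30.300). The tangent condition forces WR to be normal to AR and since A1 is tangent to DK there, WD ⟂ DK, with radius 8.6, so the center W sits 8.6 in from both sides at W = (34.300, 21.700). Then |HW| = |W − H| = 40.588.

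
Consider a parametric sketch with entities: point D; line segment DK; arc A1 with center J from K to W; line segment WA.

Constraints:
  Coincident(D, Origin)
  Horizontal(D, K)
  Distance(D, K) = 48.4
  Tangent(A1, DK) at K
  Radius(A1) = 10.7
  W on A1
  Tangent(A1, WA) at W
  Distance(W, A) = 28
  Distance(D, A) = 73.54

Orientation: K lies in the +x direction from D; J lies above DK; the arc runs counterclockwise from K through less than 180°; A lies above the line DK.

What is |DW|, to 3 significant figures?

59.6

Checks: ∠(JK, KD) = 90.00° ✓; |JK| = 10.70 ✓; |JW| = 10.70 ✓; ∠(JW, WA) = 90.00° ✓; |WA| = 28.00 ✓; |DA| = 73.54 ✓.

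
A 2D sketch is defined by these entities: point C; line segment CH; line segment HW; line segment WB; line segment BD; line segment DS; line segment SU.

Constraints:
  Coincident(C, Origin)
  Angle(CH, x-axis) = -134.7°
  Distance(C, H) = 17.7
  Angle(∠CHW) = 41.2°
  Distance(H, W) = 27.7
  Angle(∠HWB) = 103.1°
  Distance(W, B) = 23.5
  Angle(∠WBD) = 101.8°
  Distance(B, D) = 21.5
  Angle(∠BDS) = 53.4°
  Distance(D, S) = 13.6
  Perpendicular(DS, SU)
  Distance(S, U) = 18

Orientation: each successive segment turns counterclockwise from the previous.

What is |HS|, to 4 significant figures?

24.74

C is at the origin; CH runs at -134.7° with length 17.7, so H = (-12.45, -12.58). ∠CHW = 41.2° gives HW at 4.100° from the x-axis; with |HW| = 27.7, W = (15.18, -10.60). ∠HWB = 103.1° gives WB at 81.00° from the x-axis; with |WB| = 23.5, B = (18.86, 12.61). ∠WBD = 101.8° gives BD at 159.2° from the x-axis; with |BD| = 21.5, D = (-1.244, 20.24). ∠BDS = 53.4° gives DS at -74.20° from the x-axis; with |DS| = 13.6, S = (2.459, 7.159). Then |HS| = |S − H| = 24.74.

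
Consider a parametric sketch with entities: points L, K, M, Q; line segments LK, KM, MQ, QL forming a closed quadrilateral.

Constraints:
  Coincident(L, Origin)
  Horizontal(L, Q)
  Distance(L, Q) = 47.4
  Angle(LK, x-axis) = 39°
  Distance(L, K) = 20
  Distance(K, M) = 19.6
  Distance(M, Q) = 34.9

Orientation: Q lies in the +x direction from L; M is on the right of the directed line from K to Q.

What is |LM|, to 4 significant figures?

14.87

L is at the origin; LQ is horizontal with |LQ| = 47.4 and Q in +x, so Q = (47.4, 0). LK runs at 39.0° with |LK| = 20.0, so K = (15.54, 12.59). M is determined by |KM| = 19.6 and |MQ| = 34.9 together: it lies at the intersection of circle(K, 19.6) and circle(Q, 34.9). With |KQ| = 34.25, the foot of the radical line on KQ is 4.955 from K and the perpendicular offset is √(19.6² − 4.955²) = 18.96. Taking the right-of-KQ solution: M = (13.18, -6.871).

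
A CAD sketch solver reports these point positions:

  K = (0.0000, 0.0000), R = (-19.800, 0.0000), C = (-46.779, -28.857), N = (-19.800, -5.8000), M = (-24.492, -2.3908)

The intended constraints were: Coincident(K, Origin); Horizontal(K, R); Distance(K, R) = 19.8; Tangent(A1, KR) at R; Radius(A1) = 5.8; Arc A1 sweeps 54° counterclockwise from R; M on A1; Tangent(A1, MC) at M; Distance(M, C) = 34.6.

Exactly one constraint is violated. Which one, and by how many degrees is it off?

Tangent(A1, MC) at M — off by 4.10°.

K = (0.00, 0.00) ✓; K.y = 0.00, R.y = 0.00 ✓; |KR| = 19.80 ✓; ∠(NR, RK) = 90.00° ✓; |NR| = 5.800 ✓; bearing(N→M) − bearing(N→R) = 54.00° ✓; |NM| = 5.800 ✓; ∠(NM, MC) = 94.10° ✗; |MC| = 34.60 ✓.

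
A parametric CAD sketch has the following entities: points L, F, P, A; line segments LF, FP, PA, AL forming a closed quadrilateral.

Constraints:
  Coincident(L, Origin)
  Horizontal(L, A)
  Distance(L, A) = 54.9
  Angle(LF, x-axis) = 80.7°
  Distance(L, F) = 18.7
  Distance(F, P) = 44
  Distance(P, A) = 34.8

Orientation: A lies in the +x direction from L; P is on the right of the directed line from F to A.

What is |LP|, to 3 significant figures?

32.2

Checks: |FP| = 44.00 ✓; |PA| = 34.80 ✓.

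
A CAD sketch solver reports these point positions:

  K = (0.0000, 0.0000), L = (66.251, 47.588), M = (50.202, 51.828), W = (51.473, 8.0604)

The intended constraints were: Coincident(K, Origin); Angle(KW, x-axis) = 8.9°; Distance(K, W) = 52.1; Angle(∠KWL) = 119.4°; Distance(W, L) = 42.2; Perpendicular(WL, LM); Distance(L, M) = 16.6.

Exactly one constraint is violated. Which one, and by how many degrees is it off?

Perpendicular(WL, LM) — off by 5.70°.

K = (0.00, 0.00) ✓; KW at 8.900° ✓; |KW| = 52.10 ✓; ∠KWL = 119.4° ✓; |WL| = 42.20 ✓; ∠(WL, LM) = 95.70° ✗; |LM| = 16.60 ✓.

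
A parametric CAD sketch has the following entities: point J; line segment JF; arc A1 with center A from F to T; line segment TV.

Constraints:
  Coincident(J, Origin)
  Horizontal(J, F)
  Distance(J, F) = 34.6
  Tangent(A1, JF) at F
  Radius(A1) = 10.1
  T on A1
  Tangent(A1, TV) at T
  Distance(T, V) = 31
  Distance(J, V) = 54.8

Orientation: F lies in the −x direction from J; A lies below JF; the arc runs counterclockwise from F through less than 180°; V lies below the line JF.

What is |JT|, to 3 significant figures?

46.1

J is at the origin; J and F share the same y with |JF| = 34.6 and F on the −x side, so F = (-34.6, 0.00). Since A1 is tangent to JF there, AF ⟂ JF, so A = F + (0, -10.1) = (-34.6, -10.1). Since AT ⟂ TV (tangency), |AV| = √(10.1² + 31.0²) = 32.6 regardless of where T sits on A1. So V lies on both circle(J, 54.8) and circle(A, 32.6); the below-JF intersection is V = (-34.3, -42.7). T is the foot of the tangent from V: T = (-44.2, -13.3).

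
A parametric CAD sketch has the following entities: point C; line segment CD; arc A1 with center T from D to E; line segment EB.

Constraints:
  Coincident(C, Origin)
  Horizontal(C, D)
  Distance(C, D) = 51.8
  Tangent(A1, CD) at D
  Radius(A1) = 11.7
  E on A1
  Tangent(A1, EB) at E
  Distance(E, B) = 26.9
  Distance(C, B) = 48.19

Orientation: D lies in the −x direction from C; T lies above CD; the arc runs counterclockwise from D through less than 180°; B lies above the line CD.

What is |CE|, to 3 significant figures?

41.4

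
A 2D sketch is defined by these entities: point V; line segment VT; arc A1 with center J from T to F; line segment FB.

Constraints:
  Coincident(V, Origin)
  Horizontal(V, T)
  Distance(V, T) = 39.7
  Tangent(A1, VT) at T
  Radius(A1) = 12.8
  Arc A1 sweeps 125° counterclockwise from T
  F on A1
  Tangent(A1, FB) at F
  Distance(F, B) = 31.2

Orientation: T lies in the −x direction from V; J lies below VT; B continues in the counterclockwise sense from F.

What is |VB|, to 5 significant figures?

55.956

V is at the origin; V and T share the same y with |VT| = 39.7 and T on the −x side, so T = (-39.700, 0.0000). The tangent condition forces JT to be normal to VT, so J = T + (0, -12.8) = (-39.700, -12.800). On A1, T sits at bearing 90° from J; a 125° counterclockwise sweep puts F at bearing 215°, so F = J + 12.8·(cos 215°, sin 215°) = (-50.185, -20.142). The tangent condition forces JF to be normal to FB, so FB runs along (−sin 215°, cos 215°); with |FB| = 31.2, B = (-32.290, -45.699). Then |VB| = |B − V| = 55.956.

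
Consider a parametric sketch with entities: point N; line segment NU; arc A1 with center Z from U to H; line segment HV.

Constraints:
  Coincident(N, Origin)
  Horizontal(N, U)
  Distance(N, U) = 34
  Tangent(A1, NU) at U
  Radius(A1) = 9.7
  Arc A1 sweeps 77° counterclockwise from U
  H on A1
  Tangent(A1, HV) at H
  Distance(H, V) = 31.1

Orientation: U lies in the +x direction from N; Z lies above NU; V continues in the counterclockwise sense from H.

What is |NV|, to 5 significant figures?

63.050

N is at the origin; N and U share the same y with |NU| = 34.0 and U on the +x side, so U = (34.000, 0.0000). The tangent condition forces ZU to be normal to NU, so Z = U + (0, 9.7) = (34.000, 9.7000). On A1, U sits at bearing -90° from Z; a 77° counterclockwise sweep puts H at bearing -13°, so H = Z + 9.7·(cos -13°, sin -13°) = (43.451, 7.5180). Tangency of A1 to HV means the radius ZH is perpendicular to HV, so HV runs along (−sin -13°, cos -13°); with |HV| = 31.1, V = (50.447, 37.821). Then |NV| = |V − N| = 63.050.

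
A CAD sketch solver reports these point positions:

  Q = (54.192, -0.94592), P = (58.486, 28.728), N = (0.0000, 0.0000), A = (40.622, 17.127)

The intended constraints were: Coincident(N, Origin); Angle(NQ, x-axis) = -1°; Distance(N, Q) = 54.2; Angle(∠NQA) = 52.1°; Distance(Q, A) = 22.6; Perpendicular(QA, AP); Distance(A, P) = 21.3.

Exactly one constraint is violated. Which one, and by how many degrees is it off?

Perpendicular(QA, AP) — off by 3.90°.

N = (0.00, 0.00) ✓; NQ at -1.000° ✓; |NQ| = 54.20 ✓; ∠NQA = 52.10° ✓; |QA| = 22.60 ✓; ∠(QA, AP) = 93.90° ✗; |AP| = 21.30 ✓.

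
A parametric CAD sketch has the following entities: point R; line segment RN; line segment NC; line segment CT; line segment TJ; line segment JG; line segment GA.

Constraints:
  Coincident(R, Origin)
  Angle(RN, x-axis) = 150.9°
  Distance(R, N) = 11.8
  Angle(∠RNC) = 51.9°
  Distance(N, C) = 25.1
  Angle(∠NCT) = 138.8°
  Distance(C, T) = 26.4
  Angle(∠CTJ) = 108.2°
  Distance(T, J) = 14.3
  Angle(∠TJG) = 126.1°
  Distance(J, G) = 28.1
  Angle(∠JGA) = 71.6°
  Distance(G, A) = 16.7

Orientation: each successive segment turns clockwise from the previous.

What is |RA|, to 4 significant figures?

12.67

R is at the origin; RN runs at 150.9° with length 11.8, so N = (-10.31, 5.739). ∠RNC = 51.9° gives NC at 22.80° from the x-axis; with |NC| = 25.1, C = (12.83, 15.47). ∠NCT = 138.8° gives CT at -18.40° from the x-axis; with |CT| = 26.4, T = (37.88, 7.132). ∠CTJ = 108.2° gives TJ at -90.20° from the x-axis; with |TJ| = 14.3, J = (37.83, -7.168). ∠TJG = 126.1° gives JG at -144.1° from the x-axis; with |JG| = 28.1, G = (15.07, -23.64). ∠JGA = 71.6° gives GA at 107.5° from the x-axis; with |GA| = 16.7, A = (10.04, -7.718). Then |RA| = |A − R| = 12.67.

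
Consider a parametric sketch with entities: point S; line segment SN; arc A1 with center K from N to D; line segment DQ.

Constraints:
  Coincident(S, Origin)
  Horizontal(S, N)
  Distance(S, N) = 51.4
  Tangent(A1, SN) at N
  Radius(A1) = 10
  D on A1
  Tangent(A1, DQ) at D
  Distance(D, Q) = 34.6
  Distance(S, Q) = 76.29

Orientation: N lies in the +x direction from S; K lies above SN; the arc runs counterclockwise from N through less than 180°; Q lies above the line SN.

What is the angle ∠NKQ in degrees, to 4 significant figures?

162.8°

Checks: |SN| = 51.40 ✓; |KD| = 10.00 ✓; ∠(KD, DQ) = 90.00° ✓; |DQ| = 34.60 ✓; |SQ| = 76.29 ✓.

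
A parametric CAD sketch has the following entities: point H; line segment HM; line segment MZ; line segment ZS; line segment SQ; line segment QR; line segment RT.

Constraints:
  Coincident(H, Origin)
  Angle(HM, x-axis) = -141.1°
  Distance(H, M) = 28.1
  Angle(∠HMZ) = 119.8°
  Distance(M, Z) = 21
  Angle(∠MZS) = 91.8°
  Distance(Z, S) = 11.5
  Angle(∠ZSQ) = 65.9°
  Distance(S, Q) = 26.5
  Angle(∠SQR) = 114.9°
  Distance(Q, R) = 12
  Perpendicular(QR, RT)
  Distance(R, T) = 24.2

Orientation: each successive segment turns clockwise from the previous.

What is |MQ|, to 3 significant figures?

3.47

H is at the origin; HM runs at -141.1° with length 28.1, so M = (-21.9, -17.6). ∠HMZ = 119.8° gives MZ at 159° from the x-axis; with |MZ| = 21.0, Z = (-41.4, -10.0). ∠MZS = 91.8° gives ZS at 70.5° from the x-axis; with |ZS| = 11.5, S = (-37.6, 0.823). ∠ZSQ = 65.9° gives SQ at -43.6° from the x-axis; with |SQ| = 26.5, Q = (-18.4, -17.5). Then |MQ| = |Q − M| = 3.47.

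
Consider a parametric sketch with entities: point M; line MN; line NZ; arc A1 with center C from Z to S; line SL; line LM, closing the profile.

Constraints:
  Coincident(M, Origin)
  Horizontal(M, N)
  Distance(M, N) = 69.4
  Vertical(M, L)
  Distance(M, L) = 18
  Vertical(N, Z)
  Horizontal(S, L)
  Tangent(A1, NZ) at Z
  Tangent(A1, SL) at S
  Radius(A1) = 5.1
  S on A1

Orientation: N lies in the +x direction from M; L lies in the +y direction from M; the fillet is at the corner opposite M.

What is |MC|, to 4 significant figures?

65.58

M is at the origin; MN is horizontal with |MN| = 69.4 and N on the +x side, so N = (69.40, 0.000). M and L share the same x with |ML| = 18.0 and L on the +y side, so L = (0.000, 18.00). The virtual corner opposite M is at (69.40, 18.00). Tangency of A1 to NZ means the radius CZ is perpendicular to NZ and the tangent condition forces CS to be normal to SL, with radius 5.1, so the center C sits 5.1 in from both sides at C = (64.30, 12.90). Then |MC| = |C − M| = 65.58.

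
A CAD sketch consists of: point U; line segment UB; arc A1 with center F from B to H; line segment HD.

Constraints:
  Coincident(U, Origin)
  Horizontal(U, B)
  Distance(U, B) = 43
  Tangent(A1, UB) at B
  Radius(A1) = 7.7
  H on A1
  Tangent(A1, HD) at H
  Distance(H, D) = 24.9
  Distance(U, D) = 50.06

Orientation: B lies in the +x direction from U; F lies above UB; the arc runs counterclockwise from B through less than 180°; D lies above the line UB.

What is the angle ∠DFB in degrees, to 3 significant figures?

168°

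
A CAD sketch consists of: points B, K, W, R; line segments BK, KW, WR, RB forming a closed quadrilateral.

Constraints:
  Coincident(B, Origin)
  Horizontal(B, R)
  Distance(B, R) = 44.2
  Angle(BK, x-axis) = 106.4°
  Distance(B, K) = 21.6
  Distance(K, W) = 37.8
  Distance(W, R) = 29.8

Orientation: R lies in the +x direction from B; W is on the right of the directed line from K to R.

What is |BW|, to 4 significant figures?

18.88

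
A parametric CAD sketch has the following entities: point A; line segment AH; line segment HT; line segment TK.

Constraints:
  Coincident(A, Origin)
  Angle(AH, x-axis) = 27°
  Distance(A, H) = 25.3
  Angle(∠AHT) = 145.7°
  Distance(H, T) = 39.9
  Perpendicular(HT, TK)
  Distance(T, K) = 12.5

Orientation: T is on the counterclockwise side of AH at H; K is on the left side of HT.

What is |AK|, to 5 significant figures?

60.826

A is at the origin; AH runs at 27.0° with length 25.3, so H = 25.3·(cos 27.0°, sin 27.0°) = (22.542, 11.486). ∠AHT = 145.7°, so HT runs at 27.0° + (180° − 145.7°) = 61.300° from the x-axis; with |HT| = 39.9, T = H + 39.9·(cos 61.300°, sin 61.300°) = (41.703, 46.484). HT ⟂ TK; with |TK| = 12.5 on the left of HT, K = T + 12.5·(-0.87715, 0.48022) = (30.739, 52.487). Then |AK| = |K − A| = 60.826.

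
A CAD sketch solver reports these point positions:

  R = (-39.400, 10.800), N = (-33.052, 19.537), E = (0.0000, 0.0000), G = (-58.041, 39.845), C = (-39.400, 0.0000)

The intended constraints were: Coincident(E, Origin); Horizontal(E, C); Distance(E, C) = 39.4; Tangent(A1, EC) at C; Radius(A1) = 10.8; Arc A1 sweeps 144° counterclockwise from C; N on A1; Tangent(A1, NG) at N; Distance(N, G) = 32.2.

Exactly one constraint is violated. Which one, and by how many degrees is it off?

Tangent(A1, NG) at N — off by 3.10°.

E = (0.00, 0.00) ✓; E.y = 0.00, C.y = 0.00 ✓; |EC| = 39.40 ✓; ∠(RC, CE) = 90.00° ✓; |RC| = 10.80 ✓; bearing(R→N) − bearing(R→C) = 144.0° ✓; |RN| = 10.80 ✓; ∠(RN, NG) = 93.10° ✗; |NG| = 32.20 ✓.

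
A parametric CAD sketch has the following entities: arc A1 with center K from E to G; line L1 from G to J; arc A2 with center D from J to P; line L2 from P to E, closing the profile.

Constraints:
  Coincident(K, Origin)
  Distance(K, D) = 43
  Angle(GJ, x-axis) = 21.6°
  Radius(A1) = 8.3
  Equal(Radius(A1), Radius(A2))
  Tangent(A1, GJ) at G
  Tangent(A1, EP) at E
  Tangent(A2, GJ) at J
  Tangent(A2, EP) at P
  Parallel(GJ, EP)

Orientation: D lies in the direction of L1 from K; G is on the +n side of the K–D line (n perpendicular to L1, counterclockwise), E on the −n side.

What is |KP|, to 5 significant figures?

43.794

Tangency of A1 to both parallel lines with radius 8.3 puts G and E at K ± 8.3·n: G = (-3.0554, 7.7171), E = (3.0554, -7.7171). Equal radii place J and P the same way about D: J = D + 8.3·n = (36.925, 23.547), P = D − 8.3·n = (43.036, 8.1122). Then |KP| = |P − K| = 43.794.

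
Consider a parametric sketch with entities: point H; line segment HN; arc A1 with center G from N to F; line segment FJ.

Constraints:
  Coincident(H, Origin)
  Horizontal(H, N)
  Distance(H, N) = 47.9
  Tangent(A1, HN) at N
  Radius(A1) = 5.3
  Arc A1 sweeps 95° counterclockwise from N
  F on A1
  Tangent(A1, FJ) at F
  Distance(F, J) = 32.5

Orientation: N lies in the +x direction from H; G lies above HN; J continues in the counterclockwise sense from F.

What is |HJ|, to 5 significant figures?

63.161

On A1, N sits at bearing -90° from G; a 95° counterclockwise sweep puts F at bearing 5°, so F = G + 5.3·(cos 5°, sin 5°) = (53.180, 5.7619). A1 meets FJ tangentially, so GF is at right angles to FJ, so FJ runs along (−sin 5°, cos 5°); with |FJ| = 32.5, J = (50.347, 38.138). Then |HJ| = |J − H| = 63.161.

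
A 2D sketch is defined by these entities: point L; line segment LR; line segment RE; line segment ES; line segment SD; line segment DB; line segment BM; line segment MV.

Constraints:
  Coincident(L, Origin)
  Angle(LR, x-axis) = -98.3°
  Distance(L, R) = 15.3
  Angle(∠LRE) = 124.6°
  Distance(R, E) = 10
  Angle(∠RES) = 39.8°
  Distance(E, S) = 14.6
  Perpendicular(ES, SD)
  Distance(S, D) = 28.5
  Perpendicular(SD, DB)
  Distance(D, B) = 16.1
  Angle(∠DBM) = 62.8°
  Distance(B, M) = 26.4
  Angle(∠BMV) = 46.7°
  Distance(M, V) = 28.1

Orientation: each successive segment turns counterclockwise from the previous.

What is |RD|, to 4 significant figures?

23.16

L is at the origin; LR runs at -98.3° with length 15.3, so R = (-2.209, -15.14). ∠LRE = 124.6° gives RE at -42.90° from the x-axis; with |RE| = 10.0, E = (5.117, -21.95). ∠RES = 39.8° gives ES at 97.30° from the x-axis; with |ES| = 14.6, S = (3.262, -7.465). ES is perpendicular to SD, so SD runs at -172.7°; with |SD| = 28.5, D = (-25.01, -11.09). Then |RD| = |D − R| = 23.16.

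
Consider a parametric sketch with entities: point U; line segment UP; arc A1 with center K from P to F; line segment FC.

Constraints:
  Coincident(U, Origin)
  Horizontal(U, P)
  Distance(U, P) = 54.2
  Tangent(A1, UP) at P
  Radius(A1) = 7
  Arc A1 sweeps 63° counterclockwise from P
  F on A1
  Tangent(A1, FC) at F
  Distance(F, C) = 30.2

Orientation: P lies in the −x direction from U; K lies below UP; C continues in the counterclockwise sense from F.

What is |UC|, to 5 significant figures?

80.263

On A1, P sits at bearing 90° from K; a 63° counterclockwise sweep puts F at bearing 153°, so F = K + 7.0·(cos 153°, sin 153°) = (-60.437, -3.8221). Since A1 is tangent to FC there, KF ⟂ FC, so FC runs along (−sin 153°, cos 153°); with |FC| = 30.2, C = (-74.148, -30.730). Then |UC| = |C − U| = 80.263.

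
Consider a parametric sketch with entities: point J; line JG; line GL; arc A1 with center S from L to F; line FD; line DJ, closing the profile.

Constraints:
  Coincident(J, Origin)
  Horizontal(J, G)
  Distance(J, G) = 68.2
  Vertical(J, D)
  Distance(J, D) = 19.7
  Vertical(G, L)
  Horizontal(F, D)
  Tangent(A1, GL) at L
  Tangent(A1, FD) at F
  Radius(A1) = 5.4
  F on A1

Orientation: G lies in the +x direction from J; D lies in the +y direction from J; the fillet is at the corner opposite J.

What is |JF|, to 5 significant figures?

65.817

J is at the origin; JG is horizontal with |JG| = 68.2 and G on the +x side, so G = (68.200, 0.0000). JD is vertical with |JD| = 19.7 and D on the +y side, so D = (0.0000, 19.700). The virtual corner opposite J is at (68.200, 19.700). The tangent condition forces SL to be normal to GL and A1 meets FD tangentially, so SF is at right angles to FD, with radius 5.4, so the center S sits 5.4 in from both sides at S = (62.800, 14.300). That places the tangent points at L = (68.200, 14.300) on GL and F = (62.800, 19.700) on FD. Then |JF| = |F − J| = 65.817.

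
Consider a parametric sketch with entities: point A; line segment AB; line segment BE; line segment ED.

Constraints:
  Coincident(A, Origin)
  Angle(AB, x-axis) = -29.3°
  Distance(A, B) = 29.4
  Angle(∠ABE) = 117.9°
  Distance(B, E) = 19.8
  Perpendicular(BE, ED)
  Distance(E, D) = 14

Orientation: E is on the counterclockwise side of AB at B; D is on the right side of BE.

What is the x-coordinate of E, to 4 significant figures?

42.28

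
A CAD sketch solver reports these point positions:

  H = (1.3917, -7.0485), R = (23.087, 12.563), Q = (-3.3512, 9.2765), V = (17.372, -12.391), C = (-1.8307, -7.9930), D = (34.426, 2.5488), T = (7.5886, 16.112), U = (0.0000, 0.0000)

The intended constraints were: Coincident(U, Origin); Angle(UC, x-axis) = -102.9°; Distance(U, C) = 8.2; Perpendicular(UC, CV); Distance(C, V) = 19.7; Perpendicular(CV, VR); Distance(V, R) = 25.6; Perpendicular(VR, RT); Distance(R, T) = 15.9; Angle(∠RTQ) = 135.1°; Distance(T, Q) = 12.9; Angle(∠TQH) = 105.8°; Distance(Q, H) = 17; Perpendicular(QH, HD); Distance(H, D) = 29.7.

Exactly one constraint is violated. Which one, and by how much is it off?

Distance(H, D) = 29.7 — off by 4.70.

U = (0.00, 0.00) ✓; UC at -102.9° ✓; |UC| = 8.200 ✓; ∠(UC, CV) = 90.00° ✓; |CV| = 19.70 ✓; ∠(CV, VR) = 90.00° ✓; |VR| = 25.60 ✓; ∠(VR, RT) = 90.00° ✓; |RT| = 15.90 ✓; ∠RTQ = 135.1° ✓; |TQ| = 12.90 ✓; ∠TQH = 105.8° ✓; |QH| = 17.00 ✓; ∠(QH, HD) = 90.00° ✓; |HD| = 34.40 ✗.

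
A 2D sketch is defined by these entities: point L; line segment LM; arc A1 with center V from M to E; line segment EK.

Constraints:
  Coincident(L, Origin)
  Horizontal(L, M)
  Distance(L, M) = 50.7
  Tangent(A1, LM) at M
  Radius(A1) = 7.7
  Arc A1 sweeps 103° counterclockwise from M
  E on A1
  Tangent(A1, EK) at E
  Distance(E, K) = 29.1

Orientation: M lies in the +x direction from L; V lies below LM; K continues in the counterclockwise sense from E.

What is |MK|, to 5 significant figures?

37.798

L is at the origin; L and M share the same y with |LM| = 50.7 and M on the +x side, so M = (50.700, 0.0000). A1 meets LM tangentially, so VM is at right angles to LM, so V = M + (0, -7.7) = (50.700, -7.7000). On A1, M sits at bearing 90° from V; a 103° counterclockwise sweep puts E at bearing 193°, so E = V + 7.7·(cos 193°, sin 193°) = (43.197, -9.4321). Tangency of A1 to EK means the radius VE is perpendicular to EK, so EK runs along (−sin 193°, cos 193°); with |EK| = 29.1, K = (49.743, -37.786). Then |MK| = |K − M| = 37.798.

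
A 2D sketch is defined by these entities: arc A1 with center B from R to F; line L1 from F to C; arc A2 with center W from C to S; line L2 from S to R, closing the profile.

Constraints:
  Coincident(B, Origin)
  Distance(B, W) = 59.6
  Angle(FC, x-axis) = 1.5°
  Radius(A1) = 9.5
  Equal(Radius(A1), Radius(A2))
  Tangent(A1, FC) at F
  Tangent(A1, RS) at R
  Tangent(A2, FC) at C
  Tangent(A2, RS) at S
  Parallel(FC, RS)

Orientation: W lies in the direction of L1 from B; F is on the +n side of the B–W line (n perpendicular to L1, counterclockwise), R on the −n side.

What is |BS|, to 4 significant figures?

60.35

The slot axis is L1's direction at 1.5°, so u = (cos 1.5°, sin 1.5°) = (0.9997, 0.02618) and n = (−sin 1.5°, cos 1.5°) = (-0.02618, 0.9997). B is at the origin and W lies 59.6 along u from B, so W = 59.6·u = (59.58, 1.560). Tangency of A1 to both parallel lines with radius 9.5 puts F and R at B ± 9.5·n: F = (-0.2487, 9.497), R = (0.2487, -9.497). Equal radii place C and S the same way about W: C = W + 9.5·n = (59.33, 11.06), S = W − 9.5·n = (59.83, -7.937). Then |BS| = |S − B| = 60.35.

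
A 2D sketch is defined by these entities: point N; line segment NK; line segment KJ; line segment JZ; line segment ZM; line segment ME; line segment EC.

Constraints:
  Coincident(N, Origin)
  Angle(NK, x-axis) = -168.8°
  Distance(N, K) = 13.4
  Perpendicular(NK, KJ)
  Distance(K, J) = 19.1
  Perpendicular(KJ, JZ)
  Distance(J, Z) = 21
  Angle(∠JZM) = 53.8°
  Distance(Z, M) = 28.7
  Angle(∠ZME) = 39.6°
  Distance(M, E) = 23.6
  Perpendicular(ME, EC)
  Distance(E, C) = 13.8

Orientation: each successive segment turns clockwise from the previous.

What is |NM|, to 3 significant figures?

10.2

N is at the origin; NK runs at -168.8° with length 13.4, so K = (-13.1, -2.60). The perpendicularity gives KJ at right angles to NK, so KJ runs at 101°; with |KJ| = 19.1, J = (-16.9, 16.1). KJ ⟂ JZ, so JZ runs at 11.2°; with |JZ| = 21.0, Z = (3.75, 20.2). ∠JZM = 53.8° gives ZM at -115° from the x-axis; with |ZM| = 28.7, M = (-8.38, -5.80). Then |NM| = |M − N| = 10.2.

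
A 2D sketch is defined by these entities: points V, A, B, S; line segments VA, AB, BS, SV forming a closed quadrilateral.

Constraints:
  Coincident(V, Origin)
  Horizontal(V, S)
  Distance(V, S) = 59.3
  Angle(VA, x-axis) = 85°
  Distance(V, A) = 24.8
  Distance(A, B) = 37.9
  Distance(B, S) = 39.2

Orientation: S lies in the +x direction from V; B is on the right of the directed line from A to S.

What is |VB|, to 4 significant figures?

22.51

V is at the origin; V and S share the same y with |VS| = 59.3 and S in +x, so S = (59.3, 0). VA runs at 85.0° with |VA| = 24.8, so A = (2.161, 24.71). B is determined by |AB| = 37.9 and |BS| = 39.2 together: it lies at the intersection of circle(A, 37.9) and circle(S, 39.2). With |AS| = 62.25, the foot of the radical line on AS is 30.32 from A and the perpendicular offset is √(37.9² − 30.32²) = 22.74. Taking the right-of-AS solution: B = (20.97, -8.200).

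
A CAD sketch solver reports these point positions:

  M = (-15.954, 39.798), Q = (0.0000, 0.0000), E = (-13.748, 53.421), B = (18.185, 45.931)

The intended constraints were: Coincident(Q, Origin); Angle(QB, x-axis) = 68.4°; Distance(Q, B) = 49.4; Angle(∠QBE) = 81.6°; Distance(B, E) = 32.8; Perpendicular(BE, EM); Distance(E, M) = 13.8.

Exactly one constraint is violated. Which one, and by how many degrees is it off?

Perpendicular(BE, EM) — off by 4.00°.

Q = (0.00, 0.00) ✓; QB at 68.40° ✓; |QB| = 49.40 ✓; ∠QBE = 81.60° ✓; |BE| = 32.80 ✓; ∠(BE, EM) = 94.00° ✗; |EM| = 13.80 ✓.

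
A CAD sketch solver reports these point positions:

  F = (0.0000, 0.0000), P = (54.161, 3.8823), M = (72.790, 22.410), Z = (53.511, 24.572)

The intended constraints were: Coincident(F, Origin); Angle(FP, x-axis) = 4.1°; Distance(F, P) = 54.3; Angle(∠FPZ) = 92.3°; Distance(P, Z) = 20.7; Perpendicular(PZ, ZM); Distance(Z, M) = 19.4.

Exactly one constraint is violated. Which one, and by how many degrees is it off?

Perpendicular(PZ, ZM) — off by 8.20°.

F = (0.00, 0.00) ✓; FP at 4.100° ✓; |FP| = 54.30 ✓; ∠FPZ = 92.30° ✓; |PZ| = 20.70 ✓; ∠(PZ, ZM) = 98.20° ✗; |ZM| = 19.40 ✓.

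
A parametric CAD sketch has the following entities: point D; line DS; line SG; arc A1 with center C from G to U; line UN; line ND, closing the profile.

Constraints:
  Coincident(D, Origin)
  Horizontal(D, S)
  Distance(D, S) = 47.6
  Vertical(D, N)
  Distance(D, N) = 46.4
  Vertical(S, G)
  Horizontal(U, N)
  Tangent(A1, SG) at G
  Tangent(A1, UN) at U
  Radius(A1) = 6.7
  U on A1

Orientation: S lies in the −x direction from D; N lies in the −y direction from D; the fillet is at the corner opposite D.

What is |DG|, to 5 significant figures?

61.983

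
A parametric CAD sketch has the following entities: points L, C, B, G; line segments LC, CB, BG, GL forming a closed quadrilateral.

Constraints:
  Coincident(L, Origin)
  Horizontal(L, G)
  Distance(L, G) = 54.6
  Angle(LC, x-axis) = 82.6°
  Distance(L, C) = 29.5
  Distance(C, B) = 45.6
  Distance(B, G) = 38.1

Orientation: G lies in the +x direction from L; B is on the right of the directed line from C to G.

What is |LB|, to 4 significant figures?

23.48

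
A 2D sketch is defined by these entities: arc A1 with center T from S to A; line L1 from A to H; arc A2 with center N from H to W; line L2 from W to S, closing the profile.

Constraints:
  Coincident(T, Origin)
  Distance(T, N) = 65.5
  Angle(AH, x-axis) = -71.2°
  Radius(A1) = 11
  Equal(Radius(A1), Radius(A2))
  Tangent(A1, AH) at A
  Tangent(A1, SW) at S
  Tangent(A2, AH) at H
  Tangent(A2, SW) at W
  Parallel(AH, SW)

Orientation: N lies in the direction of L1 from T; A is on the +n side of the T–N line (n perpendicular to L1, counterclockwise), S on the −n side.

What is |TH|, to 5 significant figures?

66.417

Tangency of A1 to both parallel lines with radius 11.0 puts A and S at T ± 11.0·n: A = (10.413, 3.5449), S = (-10.413, -3.5449). Equal radii place H and W the same way about N: H = N + 11.0·n = (31.522, -58.461), W = N − 11.0·n = (10.695, -65.550). Then |TH| = |H − T| = 66.417.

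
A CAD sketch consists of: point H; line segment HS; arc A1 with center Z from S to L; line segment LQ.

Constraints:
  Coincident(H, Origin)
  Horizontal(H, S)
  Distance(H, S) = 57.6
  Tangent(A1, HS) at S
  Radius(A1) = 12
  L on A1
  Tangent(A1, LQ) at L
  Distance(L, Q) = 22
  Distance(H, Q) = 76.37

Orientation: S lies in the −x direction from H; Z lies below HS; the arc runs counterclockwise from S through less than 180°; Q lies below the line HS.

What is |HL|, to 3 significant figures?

70.7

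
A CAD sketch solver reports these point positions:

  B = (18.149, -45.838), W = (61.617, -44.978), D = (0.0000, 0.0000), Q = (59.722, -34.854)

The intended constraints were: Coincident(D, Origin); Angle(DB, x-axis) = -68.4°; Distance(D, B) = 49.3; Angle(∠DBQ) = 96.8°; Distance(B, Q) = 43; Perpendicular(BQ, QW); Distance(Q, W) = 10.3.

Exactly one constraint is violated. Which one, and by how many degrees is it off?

Perpendicular(BQ, QW) — off by 4.20°.

D = (0.00, 0.00) ✓; DB at -68.40° ✓; |DB| = 49.30 ✓; ∠DBQ = 96.80° ✓; |BQ| = 43.00 ✓; ∠(BQ, QW) = 94.20° ✗; |QW| = 10.30 ✓.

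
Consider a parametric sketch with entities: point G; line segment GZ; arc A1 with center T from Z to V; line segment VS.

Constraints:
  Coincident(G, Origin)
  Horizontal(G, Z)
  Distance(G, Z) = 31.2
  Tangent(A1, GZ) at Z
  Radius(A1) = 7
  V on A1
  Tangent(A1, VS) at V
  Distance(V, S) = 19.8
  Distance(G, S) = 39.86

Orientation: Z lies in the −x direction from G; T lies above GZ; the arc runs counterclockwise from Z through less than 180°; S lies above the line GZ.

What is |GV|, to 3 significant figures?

25.8

Checks: |TV| = 7.000 ✓; ∠(TV, VS) = 90.00° ✓; |VS| = 19.80 ✓; |GS| = 39.86 ✓.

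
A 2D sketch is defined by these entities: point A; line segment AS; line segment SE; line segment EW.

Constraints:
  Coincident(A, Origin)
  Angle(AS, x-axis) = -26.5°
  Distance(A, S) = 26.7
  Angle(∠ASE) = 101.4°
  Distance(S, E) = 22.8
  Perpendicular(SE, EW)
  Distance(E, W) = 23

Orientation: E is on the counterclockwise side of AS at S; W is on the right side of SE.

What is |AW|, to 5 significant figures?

56.625

A is at the origin; AS runs at -26.5° with length 26.7, so S = 26.7·(cos -26.5°, sin -26.5°) = (23.895, -11.913). ∠ASE = 101.4°, so SE runs at -26.5° + (180° − 101.4°) = 52.100° from the x-axis; with |SE| = 22.8, E = S + 22.8·(cos 52.100°, sin 52.100°) = (37.900, 6.0776). SE is perpendicular to EW; with |EW| = 23.0 on the right of SE, W = E + 23.0·(0.78908, -0.61429) = (56.049, -8.0509). Then |AW| = |W − A| = 56.625.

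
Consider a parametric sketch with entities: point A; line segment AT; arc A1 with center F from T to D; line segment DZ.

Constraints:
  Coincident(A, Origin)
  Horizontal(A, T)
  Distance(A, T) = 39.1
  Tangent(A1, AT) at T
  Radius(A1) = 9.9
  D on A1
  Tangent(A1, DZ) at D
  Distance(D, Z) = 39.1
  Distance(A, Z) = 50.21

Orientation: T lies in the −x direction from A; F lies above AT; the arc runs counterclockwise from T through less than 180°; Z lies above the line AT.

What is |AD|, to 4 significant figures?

30.44

Checks: |AT| = 39.10 ✓; |FD| = 9.900 ✓; ∠(FD, DZ) = 90.00° ✓; |DZ| = 39.10 ✓; |AZ| = 50.21 ✓.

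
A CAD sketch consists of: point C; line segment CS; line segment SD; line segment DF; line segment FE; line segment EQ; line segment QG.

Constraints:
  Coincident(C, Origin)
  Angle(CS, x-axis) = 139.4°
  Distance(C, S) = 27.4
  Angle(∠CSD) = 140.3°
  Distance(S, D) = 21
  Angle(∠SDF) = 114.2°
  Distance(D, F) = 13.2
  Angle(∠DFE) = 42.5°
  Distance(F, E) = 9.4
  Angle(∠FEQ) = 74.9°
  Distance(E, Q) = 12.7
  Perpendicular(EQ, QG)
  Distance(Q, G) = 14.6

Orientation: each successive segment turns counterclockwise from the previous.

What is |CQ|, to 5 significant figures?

50.512

∠DFE = 42.5° gives FE at 22.400° from the x-axis; with |FE| = 9.4, E = (-38.710, 9.7896). ∠FEQ = 74.9° gives EQ at 127.50° from the x-axis; with |EQ| = 12.7, Q = (-46.441, 19.865). Then |CQ| = |Q − C| = 50.512.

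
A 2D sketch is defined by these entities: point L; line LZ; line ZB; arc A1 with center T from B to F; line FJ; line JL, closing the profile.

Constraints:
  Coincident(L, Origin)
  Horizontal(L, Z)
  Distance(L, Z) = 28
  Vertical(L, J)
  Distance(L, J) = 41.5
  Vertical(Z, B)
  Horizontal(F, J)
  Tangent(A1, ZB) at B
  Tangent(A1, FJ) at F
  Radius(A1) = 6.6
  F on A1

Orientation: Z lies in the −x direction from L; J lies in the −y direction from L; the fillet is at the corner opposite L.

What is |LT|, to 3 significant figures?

40.9

L is at the origin; L and Z share the same y with |LZ| = 28.0 and Z on the −x side, so Z = (-28.0, 0.00). LJ is vertical with |LJ| = 41.5 and J on the −y side, so J = (0.00, -41.5). The virtual corner opposite L is at (-28.0, -41.5). The tangent condition forces TB to be normal to ZB and tangency of A1 to FJ means the radius TF is perpendicular to FJ, with radius 6.6, so the center T sits 6.6 in from both sides at T = (-21.4, -34.9). Then |LT| = |T − L| = 40.9.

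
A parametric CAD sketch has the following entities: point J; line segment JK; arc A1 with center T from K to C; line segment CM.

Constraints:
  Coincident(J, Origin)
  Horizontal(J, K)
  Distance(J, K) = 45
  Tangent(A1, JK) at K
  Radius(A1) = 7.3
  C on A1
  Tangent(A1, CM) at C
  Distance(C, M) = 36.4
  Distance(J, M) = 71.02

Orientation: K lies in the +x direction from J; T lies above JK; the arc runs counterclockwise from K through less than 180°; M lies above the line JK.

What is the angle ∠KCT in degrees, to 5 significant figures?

48.705°

J is at the origin; JK is horizontal with |JK| = 45.0 and K on the +x side, so K = (45.000, 0.0000). Since A1 is tangent to JK there, TK ⟂ JK, so T = K + (0, 7.3) = (45.000, 7.3000). Since TC ⟂ CM (tangency), |TM| = √(7.3² + 36.4²) = 37.125 regardless of where C sits on A1. So M lies on both circle(J, 71.02) and circle(T, 37.125); the above-JK intersection is M = (56.934, 42.454). C is the foot of the tangent from M: C = (52.239, 6.3585).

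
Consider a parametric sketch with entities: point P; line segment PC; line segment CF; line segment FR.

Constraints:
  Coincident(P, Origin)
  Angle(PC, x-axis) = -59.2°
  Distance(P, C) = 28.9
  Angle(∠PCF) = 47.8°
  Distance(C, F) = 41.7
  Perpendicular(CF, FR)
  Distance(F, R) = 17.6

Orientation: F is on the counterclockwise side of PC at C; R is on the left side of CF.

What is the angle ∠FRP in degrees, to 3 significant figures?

99.7°

P is at the origin; PC runs at -59.2° with length 28.9, so C = 28.9·(cos -59.2°, sin -59.2°) = (14.8, -24.8). ∠PCF = 47.8°, so CF runs at -59.2° + (180° − 47.8°) = 73.0° from the x-axis; with |CF| = 41.7, F = C + 41.7·(cos 73.0°, sin 73.0°) = (27.0, 15.1). CF ⟂ FR; with |FR| = 17.6 on the left of CF, R = F + 17.6·(-0.956, 0.292) = (10.2, 20.2). Then cos ∠FRP = RF·RP / (|RF||RP|), giving 99.7°.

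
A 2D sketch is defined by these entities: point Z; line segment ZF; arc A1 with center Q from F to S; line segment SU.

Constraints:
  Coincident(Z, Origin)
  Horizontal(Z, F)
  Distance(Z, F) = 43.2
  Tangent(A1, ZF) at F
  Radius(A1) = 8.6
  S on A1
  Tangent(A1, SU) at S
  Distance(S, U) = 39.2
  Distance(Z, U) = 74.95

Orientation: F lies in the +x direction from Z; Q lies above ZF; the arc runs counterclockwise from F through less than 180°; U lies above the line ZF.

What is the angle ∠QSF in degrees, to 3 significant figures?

51.1°

Checks: |QS| = 8.600 ✓; ∠(QS, SU) = 90.00° ✓; |SU| = 39.20 ✓; |ZU| = 74.95 ✓.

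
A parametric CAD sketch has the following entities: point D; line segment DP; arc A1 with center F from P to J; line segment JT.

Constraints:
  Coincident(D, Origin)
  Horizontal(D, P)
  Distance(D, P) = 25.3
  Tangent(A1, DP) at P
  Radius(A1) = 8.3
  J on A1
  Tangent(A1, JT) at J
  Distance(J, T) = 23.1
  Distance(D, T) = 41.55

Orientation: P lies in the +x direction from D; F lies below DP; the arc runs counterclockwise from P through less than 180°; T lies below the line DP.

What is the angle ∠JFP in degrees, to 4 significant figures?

110.1°

D is at the origin; DP is horizontal with |DP| = 25.3 and P on the +x side, so P = (25.30, 0.000). Since A1 is tangent to DP there, FP ⟂ DP, so F = P + (0, -8.3) = (25.30, -8.300). Since FJ ⟂ JT (tangency), |FT| = √(8.3² + 23.1²) = 24.55 regardless of where J sits on A1. So T lies on both circle(D, 41.55) and circle(F, 24.55); the below-DP intersection is T = (25.45, -32.85). J is the foot of the tangent from T: J = (17.51, -11.15).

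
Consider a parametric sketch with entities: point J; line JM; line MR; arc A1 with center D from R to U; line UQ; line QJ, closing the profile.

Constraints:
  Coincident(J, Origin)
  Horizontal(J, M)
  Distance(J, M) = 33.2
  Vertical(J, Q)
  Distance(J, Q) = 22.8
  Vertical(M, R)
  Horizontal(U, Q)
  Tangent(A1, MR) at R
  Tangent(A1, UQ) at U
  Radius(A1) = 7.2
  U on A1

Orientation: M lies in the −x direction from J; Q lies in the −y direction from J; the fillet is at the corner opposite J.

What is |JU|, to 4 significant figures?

34.58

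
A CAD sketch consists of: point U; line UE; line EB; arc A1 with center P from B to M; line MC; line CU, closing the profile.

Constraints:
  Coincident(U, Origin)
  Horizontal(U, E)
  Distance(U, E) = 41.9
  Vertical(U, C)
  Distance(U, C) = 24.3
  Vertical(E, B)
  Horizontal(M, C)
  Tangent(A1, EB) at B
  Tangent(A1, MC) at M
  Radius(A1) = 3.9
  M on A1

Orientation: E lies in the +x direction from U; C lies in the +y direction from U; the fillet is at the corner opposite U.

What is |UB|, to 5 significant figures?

46.602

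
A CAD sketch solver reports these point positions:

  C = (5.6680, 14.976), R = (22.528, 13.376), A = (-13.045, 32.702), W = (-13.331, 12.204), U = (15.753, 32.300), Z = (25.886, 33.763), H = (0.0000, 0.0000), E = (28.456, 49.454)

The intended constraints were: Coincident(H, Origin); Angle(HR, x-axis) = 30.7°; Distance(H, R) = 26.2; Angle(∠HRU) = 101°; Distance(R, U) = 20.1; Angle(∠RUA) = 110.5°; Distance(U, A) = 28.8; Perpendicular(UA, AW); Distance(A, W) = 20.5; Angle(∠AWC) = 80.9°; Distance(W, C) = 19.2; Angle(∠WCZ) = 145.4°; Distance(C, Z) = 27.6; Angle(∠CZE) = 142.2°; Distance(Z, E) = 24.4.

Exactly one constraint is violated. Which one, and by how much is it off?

Distance(Z, E) = 24.4 — off by 8.50.

H = (0.00, 0.00) ✓; HR at 30.70° ✓; |HR| = 26.20 ✓; ∠HRU = 101.0° ✓; |RU| = 20.10 ✓; ∠RUA = 110.5° ✓; |UA| = 28.80 ✓; ∠(UA, AW) = 90.00° ✓; |AW| = 20.50 ✓; ∠AWC = 80.90° ✓; |WC| = 19.20 ✓; ∠WCZ = 145.4° ✓; |CZ| = 27.60 ✓; ∠CZE = 142.2° ✓; |ZE| = 15.90 ✗.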